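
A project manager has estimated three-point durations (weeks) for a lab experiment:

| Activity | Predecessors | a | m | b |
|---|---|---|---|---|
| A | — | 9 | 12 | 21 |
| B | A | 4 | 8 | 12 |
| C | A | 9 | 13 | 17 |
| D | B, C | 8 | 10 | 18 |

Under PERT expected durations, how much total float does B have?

5 weeks

te_A = (9 + 4·12 + 21)/6 = 78/6 = 13
te_B = (4 + 4·8 + 12)/6 = 48/6 = 8
te_C = (9 + 4·13 + 17)/6 = 78/6 = 13
te_D = (8 + 4·10 + 18)/6 = 66/6 = 11

Forward pass:
ES_A = 0; EF_A = 13
ES_B = 13; EF_B = 13+8 = 21
ES_C = 13; EF_C = 13+13 = 26
ES_D = max(EF_B=21, EF_C=26) = 26; EF_D = 26+11 = 37
Expected project duration μ = 37 weeks. Critical path: A → C → D.

Backward pass:
LF_D = 37; LS_D = 37−11 = 26
LF_C = LS_D = 26; LS_C = 26−13 = 13
LF_B = LS_D = 26; LS_B = 26−8 = 18
LF_A = min(LS_B=18, LS_C=13) = 13; LS_A = 13−13 = 0
Slack_B = LS_B − ES_B = 18 − 13 = 5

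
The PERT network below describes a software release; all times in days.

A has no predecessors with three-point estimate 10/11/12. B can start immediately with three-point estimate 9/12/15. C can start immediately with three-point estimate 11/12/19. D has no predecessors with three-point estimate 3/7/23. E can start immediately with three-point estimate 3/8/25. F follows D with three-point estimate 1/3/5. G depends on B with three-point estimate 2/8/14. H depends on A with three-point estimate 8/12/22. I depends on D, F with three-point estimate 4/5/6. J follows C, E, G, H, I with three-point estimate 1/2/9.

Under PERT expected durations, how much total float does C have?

11 days

te_A = (10 + 4·11 + 12)/6 = 66/6 = 11
te_B = (9 + 4·12 + 15)/6 = 72/6 = 12
te_C = (11 + 4·12 + 19)/6 = 78/6 = 13
te_D = (3 + 4·7 + 23)/6 = 54/6 = 9
te_E = (3 + 4·8 + 25)/6 = 60/6 = 10
te_F = (1 + 4·3 + 5)/6 = 18/6 = 3
te_G = (2 + 4·8 + 14)/6 = 48/6 = 8
te_H = (8 + 4·12 + 22)/6 = 78/6 = 13
te_I = (4 + 4·5 + 6)/6 = 30/6 = 5
te_J = (1 + 4·2 + 9)/6 = 18/6 = 3

Forward pass:
ES_A = 0; EF_A = 11
ES_B = 0; EF_B = 12
ES_C = 0; EF_C = 13
ES_D = 0; EF_D = 9
ES_E = 0; EF_E = 10
ES_F = 9; EF_F = 9+3 = 12
ES_G = 12; EF_G = 12+8 = 20
ES_H = 11; EF_H = 11+13 = 24
ES_I = max(EF_D=9, EF_F=12) = 12; EF_I = 12+5 = 17
ES_J = max(EF_C=13, EF_E=10, EF_G=20, EF_H=24, EF_I=17) = 24; EF_J = 24+3 = 27
Expected project duration μ = 27 days. Critical path: A → H → J.

Backward pass:
LF_J = 27; LS_J = 27−3 = 24
LF_I = LS_J = 24; LS_I = 24−5 = 19
LF_H = LS_J = 24; LS_H = 24−13 = 11
LF_G = LS_J = 24; LS_G = 24−8 = 16
LF_F = LS_I = 19; LS_F = 19−3 = 16
LF_E = LS_J = 24; LS_E = 24−10 = 14
LF_D = min(LS_F=16, LS_I=19) = 16; LS_D = 16−9 = 7
LF_C = LS_J = 24; LS_C = 24−13 = 11
LF_B = LS_G = 16; LS_B = 16−12 = 4
LF_A = LS_H = 11; LS_A = 11−11 = 0
Slack_C = LS_C − ES_C = 11 − 0 = 11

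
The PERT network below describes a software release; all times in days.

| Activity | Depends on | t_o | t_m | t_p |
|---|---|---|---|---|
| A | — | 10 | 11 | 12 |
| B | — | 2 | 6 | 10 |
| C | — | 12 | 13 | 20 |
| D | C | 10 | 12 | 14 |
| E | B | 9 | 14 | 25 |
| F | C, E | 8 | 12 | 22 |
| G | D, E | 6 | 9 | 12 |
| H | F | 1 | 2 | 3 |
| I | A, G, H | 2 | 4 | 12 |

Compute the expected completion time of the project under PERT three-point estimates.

41 days

te_A = (10 + 4·11 + 12)/6 = 66/6 = 11
te_B = (2 + 4·6 + 10)/6 = 36/6 = 6
te_C = (12 + 4·13 + 20)/6 = 84/6 = 14
te_D = (10 + 4·12 + 14)/6 = 72/6 = 12
te_E = (9 + 4·14 + 25)/6 = 90/6 = 15
te_F = (8 + 4·12 + 22)/6 = 78/6 = 13
te_G = (6 + 4·9 + 12)/6 = 54/6 = 9
te_H = (1 + 4·2 + 3)/6 = 12/6 = 2
te_I = (2 + 4·4 + 12)/6 = 30/6 = 5

Forward pass:
ES_A = 0; EF_A = 11
ES_B = 0; EF_B = 6
ES_C = 0; EF_C = 14
ES_D = 14; EF_D = 14+12 = 26
ES_E = 6; EF_E = 6+15 = 21
ES_F = max(EF_C=14, EF_E=21) = 21; EF_F = 21+13 = 34
ES_G = max(EF_D=26, EF_E=21) = 26; EF_G = 26+9 = 35
ES_H = 34; EF_H = 34+2 = 36
ES_I = max(EF_A=11, EF_G=35, EF_H=36) = 36; EF_I = 36+5 = 41
Expected project duration μ = 41 days. Critical path: B → E → F → H → I.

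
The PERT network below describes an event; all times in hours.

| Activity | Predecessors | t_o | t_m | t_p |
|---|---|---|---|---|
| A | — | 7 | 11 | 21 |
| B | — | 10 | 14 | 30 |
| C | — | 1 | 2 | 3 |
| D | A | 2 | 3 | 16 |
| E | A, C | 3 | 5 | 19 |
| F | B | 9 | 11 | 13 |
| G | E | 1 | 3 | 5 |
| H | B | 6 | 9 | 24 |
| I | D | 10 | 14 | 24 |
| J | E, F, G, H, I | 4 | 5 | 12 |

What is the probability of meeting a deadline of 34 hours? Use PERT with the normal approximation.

te_A = (7 + 4·11 + 21)/6 = 72/6 = 12; σ²_A = ((21−7)/6)² = 5.444
te_B = (10 + 4·14 + 30)/6 = 96/6 = 16; σ²_B = ((30−10)/6)² = 11.111
te_C = (1 + 4·2 + 3)/6 = 12/6 = 2; σ²_C = ((3−1)/6)² = 0.111
te_D = (2 + 4·3 + 16)/6 = 30/6 = 5; σ²_D = ((16−2)/6)² = 5.444
te_E = (3 + 4·5 + 19)/6 = 42/6 = 7; σ²_E = ((19−3)/6)² = 7.111
te_F = (9 + 4·11 + 13)/6 = 66/6 = 11; σ²_F = ((13−9)/6)² = 0.444
te_G = (1 + 4·3 + 5)/6 = 18/6 = 3; σ²_G = ((5−1)/6)² = 0.444
te_H = (6 + 4·9 + 24)/6 = 66/6 = 11; σ²_H = ((24−6)/6)² = 9.000
te_I = (10 + 4·14 + 24)/6 = 90/6 = 15; σ²_I = ((24−10)/6)² = 5.444
te_J = (4 + 4·5 + 12)/6 = 36/6 = 6; σ²_J = ((12−4)/6)² = 1.778

Forward pass:
ES_A = 0; EF_A = 12
ES_B = 0; EF_B = 16
ES_C = 0; EF_C = 2
ES_D = 12; EF_D = 12+5 = 17
ES_E = max(EF_A=12, EF_C=2) = 12; EF_E = 12+7 = 19
ES_F = 16; EF_F = 16+11 = 27
ES_G = 19; EF_G = 19+3 = 22
ES_H = 16; EF_H = 16+11 = 27
ES_I = 17; EF_I = 17+15 = 32
ES_J = max(EF_E=19, EF_F=27, EF_G=22, EF_H=27, EF_I=32) = 32; EF_J = 32+6 = 38
Expected project duration μ = 38 hours. Critical path: A → D → I → J.

Variance along critical path = 5.444 + 5.444 + 5.444 + 1.778 = 18.111; σ = √18.111 = 4.256 hours.
Z = (34 − 38) / 4.256 = -0.940
P(T ≤ 34) = Φ(-0.940) ≈ 0.174

0.174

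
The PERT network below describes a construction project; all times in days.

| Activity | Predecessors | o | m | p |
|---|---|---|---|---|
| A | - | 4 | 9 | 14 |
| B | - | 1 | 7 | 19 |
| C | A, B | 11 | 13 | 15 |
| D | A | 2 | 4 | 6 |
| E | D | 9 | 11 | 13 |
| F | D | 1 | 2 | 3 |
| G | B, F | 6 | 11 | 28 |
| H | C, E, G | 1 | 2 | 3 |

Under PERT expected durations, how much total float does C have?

6 days

te_A = (4 + 4·9 + 14)/6 = 54/6 = 9
te_B = (1 + 4·7 + 19)/6 = 48/6 = 8
te_C = (11 + 4·13 + 15)/6 = 78/6 = 13
te_D = (2 + 4·4 + 6)/6 = 24/6 = 4
te_E = (9 + 4·11 + 13)/6 = 66/6 = 11
te_F = (1 + 4·2 + 3)/6 = 12/6 = 2
te_G = (6 + 4·11 + 28)/6 = 78/6 = 13
te_H = (1 + 4·2 + 3)/6 = 12/6 = 2

Forward pass:
ES_A = 0; EF_A = 9
ES_B = 0; EF_B = 8
ES_C = max(EF_A=9, EF_B=8) = 9; EF_C = 9+13 = 22
ES_D = 9; EF_D = 9+4 = 13
ES_E = 13; EF_E = 13+11 = 24
ES_F = 13; EF_F = 13+2 = 15
ES_G = max(EF_B=8, EF_F=15) = 15; EF_G = 15+13 = 28
ES_H = max(EF_C=22, EF_E=24, EF_G=28) = 28; EF_H = 28+2 = 30
Expected project duration μ = 30 days. Critical path: A → D → F → G → H.

Backward pass:
LF_H = 30; LS_H = 30−2 = 28
LF_G = LS_H = 28; LS_G = 28−13 = 15
LF_F = LS_G = 15; LS_F = 15−2 = 13
LF_E = LS_H = 28; LS_E = 28−11 = 17
LF_D = min(LS_E=17, LS_F=13) = 13; LS_D = 13−4 = 9
LF_C = LS_H = 28; LS_C = 28−13 = 15
LF_B = min(LS_C=15, LS_G=15) = 15; LS_B = 15−8 = 7
LF_A = min(LS_C=15, LS_D=9) = 9; LS_A = 9−9 = 0
Slack_C = LS_C − ES_C = 15 − 9 = 6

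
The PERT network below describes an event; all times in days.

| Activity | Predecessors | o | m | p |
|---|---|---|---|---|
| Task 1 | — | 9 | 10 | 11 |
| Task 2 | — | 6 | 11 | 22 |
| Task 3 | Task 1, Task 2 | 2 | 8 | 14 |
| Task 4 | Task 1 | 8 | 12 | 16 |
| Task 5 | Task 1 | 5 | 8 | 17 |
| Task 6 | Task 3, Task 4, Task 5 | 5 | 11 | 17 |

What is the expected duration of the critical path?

te_Task 1 = (9 + 4·10 + 11)/6 = 60/6 = 10
te_Task 2 = (6 + 4·11 + 22)/6 = 72/6 = 12
te_Task 3 = (2 + 4·8 + 14)/6 = 48/6 = 8
te_Task 4 = (8 + 4·12 + 16)/6 = 72/6 = 12
te_Task 5 = (5 + 4·8 + 17)/6 = 54/6 = 9
te_Task 6 = (5 + 4·11 + 17)/6 = 66/6 = 11

Forward pass:
ES_Task 1 = 0; EF_Task 1 = 10
ES_Task 2 = 0; EF_Task 2 = 12
ES_Task 3 = max(EF_Task 1=10, EF_Task 2=12) = 12; EF_Task 3 = 12+8 = 20
ES_Task 4 = 10; EF_Task 4 = 10+12 = 22
ES_Task 5 = 10; EF_Task 5 = 10+9 = 19
ES_Task 6 = max(EF_Task 3=20, EF_Task 4=22, EF_Task 5=19) = 22; EF_Task 6 = 22+11 = 33
Expected project duration μ = 33 days. Critical path: Task 1 → Task 4 → Task 6.

33 days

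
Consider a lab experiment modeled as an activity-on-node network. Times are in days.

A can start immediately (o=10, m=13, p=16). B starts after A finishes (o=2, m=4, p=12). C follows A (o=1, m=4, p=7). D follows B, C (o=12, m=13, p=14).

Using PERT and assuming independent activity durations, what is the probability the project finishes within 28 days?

te_A = (10 + 4·13 + 16)/6 = 78/6 = 13; σ²_A = ((16−10)/6)² = 1.000
te_B = (2 + 4·4 + 12)/6 = 30/6 = 5; σ²_B = ((12−2)/6)² = 2.778
te_C = (1 + 4·4 + 7)/6 = 24/6 = 4; σ²_C = ((7−1)/6)² = 1.000
te_D = (12 + 4·13 + 14)/6 = 78/6 = 13; σ²_D = ((14−12)/6)² = 0.111

Forward pass:
ES_A = 0; EF_A = 13
ES_B = 13; EF_B = 13+5 = 18
ES_C = 13; EF_C = 13+4 = 17
ES_D = max(EF_B=18, EF_C=17) = 18; EF_D = 18+13 = 31
Expected project duration μ = 31 days. Critical path: A → B → D.

Variance along critical path = 1.000 + 2.778 + 0.111 = 3.889; σ = √3.889 = 1.972 days.
Z = (28 − 31) / 1.972 = -1.521
P(T ≤ 28) = Φ(-1.521) ≈ 0.064

0.064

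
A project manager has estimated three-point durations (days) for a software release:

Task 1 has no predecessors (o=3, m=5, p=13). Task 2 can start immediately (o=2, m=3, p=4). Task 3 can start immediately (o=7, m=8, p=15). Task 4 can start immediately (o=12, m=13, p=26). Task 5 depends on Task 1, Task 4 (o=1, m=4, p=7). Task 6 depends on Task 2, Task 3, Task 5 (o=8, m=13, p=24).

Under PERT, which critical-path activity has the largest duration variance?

Task 6

te_Task 1 = (3 + 4·5 + 13)/6 = 36/6 = 6; σ²_Task 1 = ((13−3)/6)² = 2.778
te_Task 2 = (2 + 4·3 + 4)/6 = 18/6 = 3; σ²_Task 2 = ((4−2)/6)² = 0.111
te_Task 3 = (7 + 4·8 + 15)/6 = 54/6 = 9; σ²_Task 3 = ((15−7)/6)² = 1.778
te_Task 4 = (12 + 4·13 + 26)/6 = 90/6 = 15; σ²_Task 4 = ((26−12)/6)² = 5.444
te_Task 5 = (1 + 4·4 + 7)/6 = 24/6 = 4; σ²_Task 5 = ((7−1)/6)² = 1.000
te_Task 6 = (8 + 4·13 + 24)/6 = 84/6 = 14; σ²_Task 6 = ((24−8)/6)² = 7.111

Forward pass:
ES_Task 1 = 0; EF_Task 1 = 6
ES_Task 2 = 0; EF_Task 2 = 3
ES_Task 3 = 0; EF_Task 3 = 9
ES_Task 4 = 0; EF_Task 4 = 15
ES_Task 5 = max(EF_Task 1=6, EF_Task 4=15) = 15; EF_Task 5 = 15+4 = 19
ES_Task 6 = max(EF_Task 2=3, EF_Task 3=9, EF_Task 5=19) = 19; EF_Task 6 = 19+14 = 33
Expected project duration μ = 33 days. Critical path: Task 4 → Task 5 → Task 6.

Variances on critical path: σ²_Task 4=5.444, σ²_Task 5=1.000, σ²_Task 6=7.111.
Largest is σ²_Task 6 = 7.111.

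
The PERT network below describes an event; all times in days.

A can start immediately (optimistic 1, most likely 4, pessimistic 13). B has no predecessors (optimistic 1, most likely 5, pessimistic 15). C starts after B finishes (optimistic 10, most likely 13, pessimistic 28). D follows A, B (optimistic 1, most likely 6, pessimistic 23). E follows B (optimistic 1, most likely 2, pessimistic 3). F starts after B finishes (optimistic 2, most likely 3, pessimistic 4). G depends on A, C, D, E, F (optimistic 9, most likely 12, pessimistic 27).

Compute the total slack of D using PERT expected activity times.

te_A = (1 + 4·4 + 13)/6 = 30/6 = 5
te_B = (1 + 4·5 + 15)/6 = 36/6 = 6
te_C = (10 + 4·13 + 28)/6 = 90/6 = 15
te_D = (1 + 4·6 + 23)/6 = 48/6 = 8
te_E = (1 + 4·2 + 3)/6 = 12/6 = 2
te_F = (2 + 4·3 + 4)/6 = 18/6 = 3
te_G = (9 + 4·12 + 27)/6 = 84/6 = 14

Forward pass:
ES_A = 0; EF_A = 5
ES_B = 0; EF_B = 6
ES_C = 6; EF_C = 6+15 = 21
ES_D = max(EF_A=5, EF_B=6) = 6; EF_D = 6+8 = 14
ES_E = 6; EF_E = 6+2 = 8
ES_F = 6; EF_F = 6+3 = 9
ES_G = max(EF_A=5, EF_C=21, EF_D=14, EF_E=8, EF_F=9) = 21; EF_G = 21+14 = 35
Expected project duration μ = 35 days. Critical path: B → C → G.

Backward pass:
LF_G = 35; LS_G = 35−14 = 21
LF_F = LS_G = 21; LS_F = 21−3 = 18
LF_E = LS_G = 21; LS_E = 21−2 = 19
LF_D = LS_G = 21; LS_D = 21−8 = 13
LF_C = LS_G = 21; LS_C = 21−15 = 6
LF_B = min(LS_C=6, LS_D=13, LS_E=19, LS_F=18) = 6; LS_B = 6−6 = 0
LF_A = min(LS_D=13, LS_G=21) = 13; LS_A = 13−5 = 8
Slack_D = LS_D − ES_D = 13 − 6 = 7

7 days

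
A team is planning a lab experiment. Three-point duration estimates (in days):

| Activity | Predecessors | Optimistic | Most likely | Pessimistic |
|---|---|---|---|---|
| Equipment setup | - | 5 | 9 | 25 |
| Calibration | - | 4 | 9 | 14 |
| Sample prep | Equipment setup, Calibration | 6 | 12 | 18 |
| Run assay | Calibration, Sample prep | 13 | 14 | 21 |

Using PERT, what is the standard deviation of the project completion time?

te_Equipment setup = (5 + 4·9 + 25)/6 = 66/6 = 11; σ²_Equipment setup = ((25−5)/6)² = 11.111
te_Calibration = (4 + 4·9 + 14)/6 = 54/6 = 9; σ²_Calibration = ((14−4)/6)² = 2.778
te_Sample prep = (6 + 4·12 + 18)/6 = 72/6 = 12; σ²_Sample prep = ((18−6)/6)² = 4.000
te_Run assay = (13 + 4·14 + 21)/6 = 90/6 = 15; σ²_Run assay = ((21−13)/6)² = 1.778

Forward pass:
ES_Equipment setup = 0; EF_Equipment setup = 11
ES_Calibration = 0; EF_Calibration = 9
ES_Sample prep = max(EF_Equipment setup=11, EF_Calibration=9) = 11; EF_Sample prep = 11+12 = 23
ES_Run assay = max(EF_Calibration=9, EF_Sample prep=23) = 23; EF_Run assay = 23+15 = 38
Expected project duration μ = 38 days. Critical path: Equipment setup → Sample prep → Run assay.

Variance along critical path = 11.111 + 4.000 + 1.778 = 16.889
σ = √16.889 = 4.110 days

4.11 days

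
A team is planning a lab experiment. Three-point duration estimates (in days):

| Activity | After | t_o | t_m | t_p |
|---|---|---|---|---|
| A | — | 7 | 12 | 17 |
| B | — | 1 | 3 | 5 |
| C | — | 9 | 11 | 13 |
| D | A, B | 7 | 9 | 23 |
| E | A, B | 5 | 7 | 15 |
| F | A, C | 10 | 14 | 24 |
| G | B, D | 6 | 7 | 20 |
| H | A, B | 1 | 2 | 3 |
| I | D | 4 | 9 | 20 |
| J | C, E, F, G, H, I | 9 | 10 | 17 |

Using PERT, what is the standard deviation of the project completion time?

4.33 days

te_A = (7 + 4·12 + 17)/6 = 72/6 = 12; σ²_A = ((17−7)/6)² = 2.778
te_B = (1 + 4·3 + 5)/6 = 18/6 = 3; σ²_B = ((5−1)/6)² = 0.444
te_C = (9 + 4·11 + 13)/6 = 66/6 = 11; σ²_C = ((13−9)/6)² = 0.444
te_D = (7 + 4·9 + 23)/6 = 66/6 = 11; σ²_D = ((23−7)/6)² = 7.111
te_E = (5 + 4·7 + 15)/6 = 48/6 = 8; σ²_E = ((15−5)/6)² = 2.778
te_F = (10 + 4·14 + 24)/6 = 90/6 = 15; σ²_F = ((24−10)/6)² = 5.444
te_G = (6 + 4·7 + 20)/6 = 54/6 = 9; σ²_G = ((20−6)/6)² = 5.444
te_H = (1 + 4·2 + 3)/6 = 12/6 = 2; σ²_H = ((3−1)/6)² = 0.111
te_I = (4 + 4·9 + 20)/6 = 60/6 = 10; σ²_I = ((20−4)/6)² = 7.111
te_J = (9 + 4·10 + 17)/6 = 66/6 = 11; σ²_J = ((17−9)/6)² = 1.778

Forward pass:
ES_A = 0; EF_A = 12
ES_B = 0; EF_B = 3
ES_C = 0; EF_C = 11
ES_D = max(EF_A=12, EF_B=3) = 12; EF_D = 12+11 = 23
ES_E = max(EF_A=12, EF_B=3) = 12; EF_E = 12+8 = 20
ES_F = max(EF_A=12, EF_C=11) = 12; EF_F = 12+15 = 27
ES_G = max(EF_B=3, EF_D=23) = 23; EF_G = 23+9 = 32
ES_H = max(EF_A=12, EF_B=3) = 12; EF_H = 12+2 = 14
ES_I = 23; EF_I = 23+10 = 33
ES_J = max(EF_C=11, EF_E=20, EF_F=27, EF_G=32, EF_H=14, EF_I=33) = 33; EF_J = 33+11 = 44
Expected project duration μ = 44 days. Critical path: A → D → I → J.

Variance along critical path = 2.778 + 7.111 + 7.111 + 1.778 = 18.778
σ = √18.778 = 4.333 days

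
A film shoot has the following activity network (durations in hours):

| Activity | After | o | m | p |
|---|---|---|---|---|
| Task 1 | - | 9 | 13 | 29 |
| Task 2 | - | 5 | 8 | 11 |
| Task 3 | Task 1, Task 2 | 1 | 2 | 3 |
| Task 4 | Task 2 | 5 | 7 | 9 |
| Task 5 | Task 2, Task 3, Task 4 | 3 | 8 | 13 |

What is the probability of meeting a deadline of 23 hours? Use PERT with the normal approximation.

0.296

te_Task 1 = (9 + 4·13 + 29)/6 = 90/6 = 15; σ²_Task 1 = ((29−9)/6)² = 11.111
te_Task 2 = (5 + 4·8 + 11)/6 = 48/6 = 8; σ²_Task 2 = ((11−5)/6)² = 1.000
te_Task 3 = (1 + 4·2 + 3)/6 = 12/6 = 2; σ²_Task 3 = ((3−1)/6)² = 0.111
te_Task 4 = (5 + 4·7 + 9)/6 = 42/6 = 7; σ²_Task 4 = ((9−5)/6)² = 0.444
te_Task 5 = (3 + 4·8 + 13)/6 = 48/6 = 8; σ²_Task 5 = ((13−3)/6)² = 2.778

Forward pass:
ES_Task 1 = 0; EF_Task 1 = 15
ES_Task 2 = 0; EF_Task 2 = 8
ES_Task 3 = max(EF_Task 1=15, EF_Task 2=8) = 15; EF_Task 3 = 15+2 = 17
ES_Task 4 = 8; EF_Task 4 = 8+7 = 15
ES_Task 5 = max(EF_Task 2=8, EF_Task 3=17, EF_Task 4=15) = 17; EF_Task 5 = 17+8 = 25
Expected project duration μ = 25 hours. Critical path: Task 1 → Task 3 → Task 5.

Variance along critical path = 11.111 + 0.111 + 2.778 = 14.000; σ = √14.000 = 3.742 hours.
Z = (23 − 25) / 3.742 = -0.535
P(T ≤ 23) = Φ(-0.535) ≈ 0.296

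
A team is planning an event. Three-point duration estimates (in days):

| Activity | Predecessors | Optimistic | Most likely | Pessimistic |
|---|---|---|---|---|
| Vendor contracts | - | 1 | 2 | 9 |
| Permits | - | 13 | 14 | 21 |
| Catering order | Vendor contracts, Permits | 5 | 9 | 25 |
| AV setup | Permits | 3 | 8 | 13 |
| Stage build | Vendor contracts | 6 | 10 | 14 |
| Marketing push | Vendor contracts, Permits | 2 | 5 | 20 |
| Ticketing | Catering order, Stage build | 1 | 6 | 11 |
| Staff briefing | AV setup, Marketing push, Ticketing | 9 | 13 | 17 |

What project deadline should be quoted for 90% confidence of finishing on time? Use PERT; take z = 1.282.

50.4 days

te_Vendor contracts = (1 + 4·2 + 9)/6 = 18/6 = 3; σ²_Vendor contracts = ((9−1)/6)² = 1.778
te_Permits = (13 + 4·14 + 21)/6 = 90/6 = 15; σ²_Permits = ((21−13)/6)² = 1.778
te_Catering order = (5 + 4·9 + 25)/6 = 66/6 = 11; σ²_Catering order = ((25−5)/6)² = 11.111
te_AV setup = (3 + 4·8 + 13)/6 = 48/6 = 8; σ²_AV setup = ((13−3)/6)² = 2.778
te_Stage build = (6 + 4·10 + 14)/6 = 60/6 = 10; σ²_Stage build = ((14−6)/6)² = 1.778
te_Marketing push = (2 + 4·5 + 20)/6 = 42/6 = 7; σ²_Marketing push = ((20−2)/6)² = 9.000
te_Ticketing = (1 + 4·6 + 11)/6 = 36/6 = 6; σ²_Ticketing = ((11−1)/6)² = 2.778
te_Staff briefing = (9 + 4·13 + 17)/6 = 78/6 = 13; σ²_Staff briefing = ((17−9)/6)² = 1.778

Forward pass:
ES_Vendor contracts = 0; EF_Vendor contracts = 3
ES_Permits = 0; EF_Permits = 15
ES_Catering order = max(EF_Vendor contracts=3, EF_Permits=15) = 15; EF_Catering order = 15+11 = 26
ES_AV setup = 15; EF_AV setup = 15+8 = 23
ES_Stage build = 3; EF_Stage build = 3+10 = 13
ES_Marketing push = max(EF_Vendor contracts=3, EF_Permits=15) = 15; EF_Marketing push = 15+7 = 22
ES_Ticketing = max(EF_Catering order=26, EF_Stage build=13) = 26; EF_Ticketing = 26+6 = 32
ES_Staff briefing = max(EF_AV setup=23, EF_Marketing push=22, EF_Ticketing=32) = 32; EF_Staff briefing = 32+13 = 45
Expected project duration μ = 45 days. Critical path: Permits → Catering order → Ticketing → Staff briefing.

Variance along critical path = 1.778 + 11.111 + 2.778 + 1.778 = 17.444; σ = 4.177 days.
D = μ + z·σ = 45 + 1.282·4.177 = 50.4 days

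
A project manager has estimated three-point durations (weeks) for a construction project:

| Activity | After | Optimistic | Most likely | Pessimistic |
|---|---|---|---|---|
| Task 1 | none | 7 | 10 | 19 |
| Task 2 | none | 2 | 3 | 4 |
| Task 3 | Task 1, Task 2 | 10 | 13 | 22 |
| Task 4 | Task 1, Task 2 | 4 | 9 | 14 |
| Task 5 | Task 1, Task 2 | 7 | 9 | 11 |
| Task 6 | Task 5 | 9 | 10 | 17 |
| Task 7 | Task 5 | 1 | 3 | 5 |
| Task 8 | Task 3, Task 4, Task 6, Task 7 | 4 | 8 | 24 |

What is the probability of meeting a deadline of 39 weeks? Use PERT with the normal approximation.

0.315

te_Task 1 = (7 + 4·10 + 19)/6 = 66/6 = 11; σ²_Task 1 = ((19−7)/6)² = 4.000
te_Task 2 = (2 + 4·3 + 4)/6 = 18/6 = 3; σ²_Task 2 = ((4−2)/6)² = 0.111
te_Task 3 = (10 + 4·13 + 22)/6 = 84/6 = 14; σ²_Task 3 = ((22−10)/6)² = 4.000
te_Task 4 = (4 + 4·9 + 14)/6 = 54/6 = 9; σ²_Task 4 = ((14−4)/6)² = 2.778
te_Task 5 = (7 + 4·9 + 11)/6 = 54/6 = 9; σ²_Task 5 = ((11−7)/6)² = 0.444
te_Task 6 = (9 + 4·10 + 17)/6 = 66/6 = 11; σ²_Task 6 = ((17−9)/6)² = 1.778
te_Task 7 = (1 + 4·3 + 5)/6 = 18/6 = 3; σ²_Task 7 = ((5−1)/6)² = 0.444
te_Task 8 = (4 + 4·8 + 24)/6 = 60/6 = 10; σ²_Task 8 = ((24−4)/6)² = 11.111

Forward pass:
ES_Task 1 = 0; EF_Task 1 = 11
ES_Task 2 = 0; EF_Task 2 = 3
ES_Task 3 = max(EF_Task 1=11, EF_Task 2=3) = 11; EF_Task 3 = 11+14 = 25
ES_Task 4 = max(EF_Task 1=11, EF_Task 2=3) = 11; EF_Task 4 = 11+9 = 20
ES_Task 5 = max(EF_Task 1=11, EF_Task 2=3) = 11; EF_Task 5 = 11+9 = 20
ES_Task 6 = 20; EF_Task 6 = 20+11 = 31
ES_Task 7 = 20; EF_Task 7 = 20+3 = 23
ES_Task 8 = max(EF_Task 3=25, EF_Task 4=20, EF_Task 6=31, EF_Task 7=23) = 31; EF_Task 8 = 31+10 = 41
Expected project duration μ = 41 weeks. Critical path: Task 1 → Task 5 → Task 6 → Task 8.

Variance along critical path = 4.000 + 0.444 + 1.778 + 11.111 = 17.333; σ = √17.333 = 4.163 weeks.
Z = (39 − 41) / 4.163 = -0.480
P(T ≤ 39) = Φ(-0.480) ≈ 0.315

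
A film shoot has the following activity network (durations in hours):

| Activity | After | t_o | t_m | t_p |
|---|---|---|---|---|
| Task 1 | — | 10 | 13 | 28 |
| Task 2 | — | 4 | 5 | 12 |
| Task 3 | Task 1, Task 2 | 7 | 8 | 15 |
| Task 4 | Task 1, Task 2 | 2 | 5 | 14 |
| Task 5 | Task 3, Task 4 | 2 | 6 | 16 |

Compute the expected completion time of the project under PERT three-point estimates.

te_Task 1 = (10 + 4·13 + 28)/6 = 90/6 = 15
te_Task 2 = (4 + 4·5 + 12)/6 = 36/6 = 6
te_Task 3 = (7 + 4·8 + 15)/6 = 54/6 = 9
te_Task 4 = (2 + 4·5 + 14)/6 = 36/6 = 6
te_Task 5 = (2 + 4·6 + 16)/6 = 42/6 = 7

Forward pass:
ES_Task 1 = 0; EF_Task 1 = 15
ES_Task 2 = 0; EF_Task 2 = 6
ES_Task 3 = max(EF_Task 1=15, EF_Task 2=6) = 15; EF_Task 3 = 15+9 = 24
ES_Task 4 = max(EF_Task 1=15, EF_Task 2=6) = 15; EF_Task 4 = 15+6 = 21
ES_Task 5 = max(EF_Task 3=24, EF_Task 4=21) = 24; EF_Task 5 = 24+7 = 31
Expected project duration μ = 31 hours. Critical path: Task 1 → Task 3 → Task 5.

31 hours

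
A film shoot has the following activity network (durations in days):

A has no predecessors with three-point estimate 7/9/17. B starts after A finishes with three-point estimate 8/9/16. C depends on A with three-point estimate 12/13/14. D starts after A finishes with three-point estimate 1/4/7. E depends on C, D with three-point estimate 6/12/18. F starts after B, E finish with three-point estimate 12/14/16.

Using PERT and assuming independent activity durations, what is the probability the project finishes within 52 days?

0.866

te_A = (7 + 4·9 + 17)/6 = 60/6 = 10; σ²_A = ((17−7)/6)² = 2.778
te_B = (8 + 4·9 + 16)/6 = 60/6 = 10; σ²_B = ((16−8)/6)² = 1.778
te_C = (12 + 4·13 + 14)/6 = 78/6 = 13; σ²_C = ((14−12)/6)² = 0.111
te_D = (1 + 4·4 + 7)/6 = 24/6 = 4; σ²_D = ((7−1)/6)² = 1.000
te_E = (6 + 4·12 + 18)/6 = 72/6 = 12; σ²_E = ((18−6)/6)² = 4.000
te_F = (12 + 4·14 + 16)/6 = 84/6 = 14; σ²_F = ((16−12)/6)² = 0.444

Forward pass:
ES_A = 0; EF_A = 10
ES_B = 10; EF_B = 10+10 = 20
ES_C = 10; EF_C = 10+13 = 23
ES_D = 10; EF_D = 10+4 = 14
ES_E = max(EF_C=23, EF_D=14) = 23; EF_E = 23+12 = 35
ES_F = max(EF_B=20, EF_E=35) = 35; EF_F = 35+14 = 49
Expected project duration μ = 49 days. Critical path: A → C → E → F.

Variance along critical path = 2.778 + 0.111 + 4.000 + 0.444 = 7.333; σ = √7.333 = 2.708 days.
Z = (52 − 49) / 2.708 = 1.108
P(T ≤ 52) = Φ(1.108) ≈ 0.866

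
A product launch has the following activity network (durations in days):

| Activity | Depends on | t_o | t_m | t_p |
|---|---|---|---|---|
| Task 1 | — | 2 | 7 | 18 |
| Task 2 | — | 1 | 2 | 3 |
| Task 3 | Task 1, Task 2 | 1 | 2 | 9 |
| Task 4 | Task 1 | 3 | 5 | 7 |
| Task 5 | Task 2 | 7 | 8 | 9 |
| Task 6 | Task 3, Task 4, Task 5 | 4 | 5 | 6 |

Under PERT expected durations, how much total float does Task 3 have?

te_Task 1 = (2 + 4·7 + 18)/6 = 48/6 = 8
te_Task 2 = (1 + 4·2 + 3)/6 = 12/6 = 2
te_Task 3 = (1 + 4·2 + 9)/6 = 18/6 = 3
te_Task 4 = (3 + 4·5 + 7)/6 = 30/6 = 5
te_Task 5 = (7 + 4·8 + 9)/6 = 48/6 = 8
te_Task 6 = (4 + 4·5 + 6)/6 = 30/6 = 5

Forward pass:
ES_Task 1 = 0; EF_Task 1 = 8
ES_Task 2 = 0; EF_Task 2 = 2
ES_Task 3 = max(EF_Task 1=8, EF_Task 2=2) = 8; EF_Task 3 = 8+3 = 11
ES_Task 4 = 8; EF_Task 4 = 8+5 = 13
ES_Task 5 = 2; EF_Task 5 = 2+8 = 10
ES_Task 6 = max(EF_Task 3=11, EF_Task 4=13, EF_Task 5=10) = 13; EF_Task 6 = 13+5 = 18
Expected project duration μ = 18 days. Critical path: Task 1 → Task 4 → Task 6.

Backward pass:
LF_Task 6 = 18; LS_Task 6 = 18−5 = 13
LF_Task 5 = LS_Task 6 = 13; LS_Task 5 = 13−8 = 5
LF_Task 4 = LS_Task 6 = 13; LS_Task 4 = 13−5 = 8
LF_Task 3 = LS_Task 6 = 13; LS_Task 3 = 13−3 = 10
LF_Task 2 = min(LS_Task 3=10, LS_Task 5=5) = 5; LS_Task 2 = 5−2 = 3
LF_Task 1 = min(LS_Task 3=10, LS_Task 4=8) = 8; LS_Task 1 = 8−8 = 0
Slack_Task 3 = LS_Task 3 − ES_Task 3 = 10 − 8 = 2

2 days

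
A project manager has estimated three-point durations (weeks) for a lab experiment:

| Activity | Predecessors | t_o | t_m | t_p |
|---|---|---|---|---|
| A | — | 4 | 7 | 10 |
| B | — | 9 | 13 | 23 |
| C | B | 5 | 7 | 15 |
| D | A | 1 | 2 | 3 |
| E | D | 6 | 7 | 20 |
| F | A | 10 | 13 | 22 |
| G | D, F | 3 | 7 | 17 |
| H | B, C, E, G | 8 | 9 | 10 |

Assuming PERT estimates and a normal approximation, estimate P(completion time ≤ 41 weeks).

te_A = (4 + 4·7 + 10)/6 = 42/6 = 7; σ²_A = ((10−4)/6)² = 1.000
te_B = (9 + 4·13 + 23)/6 = 84/6 = 14; σ²_B = ((23−9)/6)² = 5.444
te_C = (5 + 4·7 + 15)/6 = 48/6 = 8; σ²_C = ((15−5)/6)² = 2.778
te_D = (1 + 4·2 + 3)/6 = 12/6 = 2; σ²_D = ((3−1)/6)² = 0.111
te_E = (6 + 4·7 + 20)/6 = 54/6 = 9; σ²_E = ((20−6)/6)² = 5.444
te_F = (10 + 4·13 + 22)/6 = 84/6 = 14; σ²_F = ((22−10)/6)² = 4.000
te_G = (3 + 4·7 + 17)/6 = 48/6 = 8; σ²_G = ((17−3)/6)² = 5.444
te_H = (8 + 4·9 + 10)/6 = 54/6 = 9; σ²_H = ((10−8)/6)² = 0.111

Forward pass:
ES_A = 0; EF_A = 7
ES_B = 0; EF_B = 14
ES_C = 14; EF_C = 14+8 = 22
ES_D = 7; EF_D = 7+2 = 9
ES_E = 9; EF_E = 9+9 = 18
ES_F = 7; EF_F = 7+14 = 21
ES_G = max(EF_D=9, EF_F=21) = 21; EF_G = 21+8 = 29
ES_H = max(EF_B=14, EF_C=22, EF_E=18, EF_G=29) = 29; EF_H = 29+9 = 38
Expected project duration μ = 38 weeks. Critical path: A → F → G → H.

Variance along critical path = 1.000 + 4.000 + 5.444 + 0.111 = 10.556; σ = √10.556 = 3.249 weeks.
Z = (41 − 38) / 3.249 = 0.923
P(T ≤ 41) = Φ(0.923) ≈ 0.822

0.822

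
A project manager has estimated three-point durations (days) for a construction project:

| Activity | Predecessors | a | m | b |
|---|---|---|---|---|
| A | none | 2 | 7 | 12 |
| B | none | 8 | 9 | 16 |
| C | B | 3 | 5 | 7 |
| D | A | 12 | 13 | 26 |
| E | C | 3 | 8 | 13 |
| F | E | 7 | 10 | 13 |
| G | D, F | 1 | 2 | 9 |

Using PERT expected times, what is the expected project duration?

te_A = (2 + 4·7 + 12)/6 = 42/6 = 7
te_B = (8 + 4·9 + 16)/6 = 60/6 = 10
te_C = (3 + 4·5 + 7)/6 = 30/6 = 5
te_D = (12 + 4·13 + 26)/6 = 90/6 = 15
te_E = (3 + 4·8 + 13)/6 = 48/6 = 8
te_F = (7 + 4·10 + 13)/6 = 60/6 = 10
te_G = (1 + 4·2 + 9)/6 = 18/6 = 3

Forward pass:
ES_A = 0; EF_A = 7
ES_B = 0; EF_B = 10
ES_C = 10; EF_C = 10+5 = 15
ES_D = 7; EF_D = 7+15 = 22
ES_E = 15; EF_E = 15+8 = 23
ES_F = 23; EF_F = 23+10 = 33
ES_G = max(EF_D=22, EF_F=33) = 33; EF_G = 33+3 = 36
Expected project duration μ = 36 days. Critical path: B → C → E → F → G.

36 days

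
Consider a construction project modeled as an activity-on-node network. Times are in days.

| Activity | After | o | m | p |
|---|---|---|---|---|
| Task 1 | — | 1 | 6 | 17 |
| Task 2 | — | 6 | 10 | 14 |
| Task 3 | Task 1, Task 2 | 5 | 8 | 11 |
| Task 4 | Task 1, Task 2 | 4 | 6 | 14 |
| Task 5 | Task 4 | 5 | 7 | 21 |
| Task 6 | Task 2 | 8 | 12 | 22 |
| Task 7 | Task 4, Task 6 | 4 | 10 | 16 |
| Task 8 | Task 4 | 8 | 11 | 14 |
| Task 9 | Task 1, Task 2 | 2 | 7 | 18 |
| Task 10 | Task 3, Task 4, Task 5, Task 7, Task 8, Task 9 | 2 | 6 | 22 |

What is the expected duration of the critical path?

te_Task 1 = (1 + 4·6 + 17)/6 = 42/6 = 7
te_Task 2 = (6 + 4·10 + 14)/6 = 60/6 = 10
te_Task 3 = (5 + 4·8 + 11)/6 = 48/6 = 8
te_Task 4 = (4 + 4·6 + 14)/6 = 42/6 = 7
te_Task 5 = (5 + 4·7 + 21)/6 = 54/6 = 9
te_Task 6 = (8 + 4·12 + 22)/6 = 78/6 = 13
te_Task 7 = (4 + 4·10 + 16)/6 = 60/6 = 10
te_Task 8 = (8 + 4·11 + 14)/6 = 66/6 = 11
te_Task 9 = (2 + 4·7 + 18)/6 = 48/6 = 8
te_Task 10 = (2 + 4·6 + 22)/6 = 48/6 = 8

Forward pass:
ES_Task 1 = 0; EF_Task 1 = 7
ES_Task 2 = 0; EF_Task 2 = 10
ES_Task 3 = max(EF_Task 1=7, EF_Task 2=10) = 10; EF_Task 3 = 10+8 = 18
ES_Task 4 = max(EF_Task 1=7, EF_Task 2=10) = 10; EF_Task 4 = 10+7 = 17
ES_Task 5 = 17; EF_Task 5 = 17+9 = 26
ES_Task 6 = 10; EF_Task 6 = 10+13 = 23
ES_Task 7 = max(EF_Task 4=17, EF_Task 6=23) = 23; EF_Task 7 = 23+10 = 33
ES_Task 8 = 17; EF_Task 8 = 17+11 = 28
ES_Task 9 = max(EF_Task 1=7, EF_Task 2=10) = 10; EF_Task 9 = 10+8 = 18
ES_Task 10 = max(EF_Task 3=18, EF_Task 4=17, EF_Task 5=26, EF_Task 7=33, EF_Task 8=28, EF_Task 9=18) = 33; EF_Task 10 = 33+8 = 41
Expected project duration μ = 41 days. Critical path: Task 2 → Task 6 → Task 7 → Task 10.

41 days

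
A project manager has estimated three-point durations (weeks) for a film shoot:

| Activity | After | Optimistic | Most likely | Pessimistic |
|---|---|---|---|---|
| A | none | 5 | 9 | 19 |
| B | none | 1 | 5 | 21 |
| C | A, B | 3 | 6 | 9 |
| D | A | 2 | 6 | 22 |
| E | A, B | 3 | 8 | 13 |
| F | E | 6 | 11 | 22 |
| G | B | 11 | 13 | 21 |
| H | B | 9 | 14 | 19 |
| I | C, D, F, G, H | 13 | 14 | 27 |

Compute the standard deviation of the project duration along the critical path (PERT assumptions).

te_A = (5 + 4·9 + 19)/6 = 60/6 = 10; σ²_A = ((19−5)/6)² = 5.444
te_B = (1 + 4·5 + 21)/6 = 42/6 = 7; σ²_B = ((21−1)/6)² = 11.111
te_C = (3 + 4·6 + 9)/6 = 36/6 = 6; σ²_C = ((9−3)/6)² = 1.000
te_D = (2 + 4·6 + 22)/6 = 48/6 = 8; σ²_D = ((22−2)/6)² = 11.111
te_E = (3 + 4·8 + 13)/6 = 48/6 = 8; σ²_E = ((13−3)/6)² = 2.778
te_F = (6 + 4·11 + 22)/6 = 72/6 = 12; σ²_F = ((22−6)/6)² = 7.111
te_G = (11 + 4·13 + 21)/6 = 84/6 = 14; σ²_G = ((21−11)/6)² = 2.778
te_H = (9 + 4·14 + 19)/6 = 84/6 = 14; σ²_H = ((19−9)/6)² = 2.778
te_I = (13 + 4·14 + 27)/6 = 96/6 = 16; σ²_I = ((27−13)/6)² = 5.444

Forward pass:
ES_A = 0; EF_A = 10
ES_B = 0; EF_B = 7
ES_C = max(EF_A=10, EF_B=7) = 10; EF_C = 10+6 = 16
ES_D = 10; EF_D = 10+8 = 18
ES_E = max(EF_A=10, EF_B=7) = 10; EF_E = 10+8 = 18
ES_F = 18; EF_F = 18+12 = 30
ES_G = 7; EF_G = 7+14 = 21
ES_H = 7; EF_H = 7+14 = 21
ES_I = max(EF_C=16, EF_D=18, EF_F=30, EF_G=21, EF_H=21) = 30; EF_I = 30+16 = 46
Expected project duration μ = 46 weeks. Critical path: A → E → F → I.

Variance along critical path = 5.444 + 2.778 + 7.111 + 5.444 = 20.778
σ = √20.778 = 4.558 weeks

4.56 weeks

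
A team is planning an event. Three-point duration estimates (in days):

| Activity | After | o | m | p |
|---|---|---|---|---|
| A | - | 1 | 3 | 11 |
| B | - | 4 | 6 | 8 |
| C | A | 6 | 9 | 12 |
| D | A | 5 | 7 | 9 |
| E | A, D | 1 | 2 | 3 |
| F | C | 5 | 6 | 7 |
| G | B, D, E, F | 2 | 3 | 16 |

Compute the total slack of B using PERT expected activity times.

13 days

te_A = (1 + 4·3 + 11)/6 = 24/6 = 4
te_B = (4 + 4·6 + 8)/6 = 36/6 = 6
te_C = (6 + 4·9 + 12)/6 = 54/6 = 9
te_D = (5 + 4·7 + 9)/6 = 42/6 = 7
te_E = (1 + 4·2 + 3)/6 = 12/6 = 2
te_F = (5 + 4·6 + 7)/6 = 36/6 = 6
te_G = (2 + 4·3 + 16)/6 = 30/6 = 5

Forward pass:
ES_A = 0; EF_A = 4
ES_B = 0; EF_B = 6
ES_C = 4; EF_C = 4+9 = 13
ES_D = 4; EF_D = 4+7 = 11
ES_E = max(EF_A=4, EF_D=11) = 11; EF_E = 11+2 = 13
ES_F = 13; EF_F = 13+6 = 19
ES_G = max(EF_B=6, EF_D=11, EF_E=13, EF_F=19) = 19; EF_G = 19+5 = 24
Expected project duration μ = 24 days. Critical path: A → C → F → G.

Backward pass:
LF_G = 24; LS_G = 24−5 = 19
LF_F = LS_G = 19; LS_F = 19−6 = 13
LF_E = LS_G = 19; LS_E = 19−2 = 17
LF_D = min(LS_E=17, LS_G=19) = 17; LS_D = 17−7 = 10
LF_C = LS_F = 13; LS_C = 13−9 = 4
LF_B = LS_G = 19; LS_B = 19−6 = 13
LF_A = min(LS_C=4, LS_D=10, LS_E=17) = 4; LS_A = 4−4 = 0
Slack_B = LS_B − ES_B = 13 − 0 = 13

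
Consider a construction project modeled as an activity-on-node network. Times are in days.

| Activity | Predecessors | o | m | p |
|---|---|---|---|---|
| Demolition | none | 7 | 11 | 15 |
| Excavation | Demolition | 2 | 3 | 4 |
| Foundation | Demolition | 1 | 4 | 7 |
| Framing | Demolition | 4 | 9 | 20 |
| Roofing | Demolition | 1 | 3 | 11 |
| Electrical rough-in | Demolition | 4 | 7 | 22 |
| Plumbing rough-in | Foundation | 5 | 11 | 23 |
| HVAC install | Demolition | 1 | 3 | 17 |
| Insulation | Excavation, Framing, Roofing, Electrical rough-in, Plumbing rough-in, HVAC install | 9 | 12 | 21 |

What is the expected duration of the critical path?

te_Demolition = (7 + 4·11 + 15)/6 = 66/6 = 11
te_Excavation = (2 + 4·3 + 4)/6 = 18/6 = 3
te_Foundation = (1 + 4·4 + 7)/6 = 24/6 = 4
te_Framing = (4 + 4·9 + 20)/6 = 60/6 = 10
te_Roofing = (1 + 4·3 + 11)/6 = 24/6 = 4
te_Electrical rough-in = (4 + 4·7 + 22)/6 = 54/6 = 9
te_Plumbing rough-in = (5 + 4·11 + 23)/6 = 72/6 = 12
te_HVAC install = (1 + 4·3 + 17)/6 = 30/6 = 5
te_Insulation = (9 + 4·12 + 21)/6 = 78/6 = 13

Forward pass:
ES_Demolition = 0; EF_Demolition = 11
ES_Excavation = 11; EF_Excavation = 11+3 = 14
ES_Foundation = 11; EF_Foundation = 11+4 = 15
ES_Framing = 11; EF_Framing = 11+10 = 21
ES_Roofing = 11; EF_Roofing = 11+4 = 15
ES_Electrical rough-in = 11; EF_Electrical rough-in = 11+9 = 20
ES_Plumbing rough-in = 15; EF_Plumbing rough-in = 15+12 = 27
ES_HVAC install = 11; EF_HVAC install = 11+5 = 16
ES_Insulation = max(EF_Excavation=14, EF_Framing=21, EF_Roofing=15, EF_Electrical rough-in=20, EF_Plumbing rough-in=27, EF_HVAC install=16) = 27; EF_Insulation = 27+13 = 40
Expected project duration μ = 40 days. Critical path: Demolition → Foundation → Plumbing rough-in → Insulation.

40 days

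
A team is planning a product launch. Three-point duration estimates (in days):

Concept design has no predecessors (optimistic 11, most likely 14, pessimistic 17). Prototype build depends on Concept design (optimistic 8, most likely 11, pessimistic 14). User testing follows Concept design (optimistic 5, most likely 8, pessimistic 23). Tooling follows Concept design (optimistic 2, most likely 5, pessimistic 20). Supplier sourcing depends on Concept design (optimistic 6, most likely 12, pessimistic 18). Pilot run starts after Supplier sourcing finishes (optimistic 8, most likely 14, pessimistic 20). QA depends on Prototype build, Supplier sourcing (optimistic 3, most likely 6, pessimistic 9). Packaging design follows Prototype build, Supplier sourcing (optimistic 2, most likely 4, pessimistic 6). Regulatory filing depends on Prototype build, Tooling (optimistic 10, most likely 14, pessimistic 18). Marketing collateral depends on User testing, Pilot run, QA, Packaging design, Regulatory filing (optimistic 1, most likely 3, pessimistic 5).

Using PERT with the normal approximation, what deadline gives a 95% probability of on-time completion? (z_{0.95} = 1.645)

48.1 days

te_Concept design = (11 + 4·14 + 17)/6 = 84/6 = 14; σ²_Concept design = ((17−11)/6)² = 1.000
te_Prototype build = (8 + 4·11 + 14)/6 = 66/6 = 11; σ²_Prototype build = ((14−8)/6)² = 1.000
te_User testing = (5 + 4·8 + 23)/6 = 60/6 = 10; σ²_User testing = ((23−5)/6)² = 9.000
te_Tooling = (2 + 4·5 + 20)/6 = 42/6 = 7; σ²_Tooling = ((20−2)/6)² = 9.000
te_Supplier sourcing = (6 + 4·12 + 18)/6 = 72/6 = 12; σ²_Supplier sourcing = ((18−6)/6)² = 4.000
te_Pilot run = (8 + 4·14 + 20)/6 = 84/6 = 14; σ²_Pilot run = ((20−8)/6)² = 4.000
te_QA = (3 + 4·6 + 9)/6 = 36/6 = 6; σ²_QA = ((9−3)/6)² = 1.000
te_Packaging design = (2 + 4·4 + 6)/6 = 24/6 = 4; σ²_Packaging design = ((6−2)/6)² = 0.444
te_Regulatory filing = (10 + 4·14 + 18)/6 = 84/6 = 14; σ²_Regulatory filing = ((18−10)/6)² = 1.778
te_Marketing collateral = (1 + 4·3 + 5)/6 = 18/6 = 3; σ²_Marketing collateral = ((5−1)/6)² = 0.444

Forward pass:
ES_Concept design = 0; EF_Concept design = 14
ES_Prototype build = 14; EF_Prototype build = 14+11 = 25
ES_User testing = 14; EF_User testing = 14+10 = 24
ES_Tooling = 14; EF_Tooling = 14+7 = 21
ES_Supplier sourcing = 14; EF_Supplier sourcing = 14+12 = 26
ES_Pilot run = 26; EF_Pilot run = 26+14 = 40
ES_QA = max(EF_Prototype build=25, EF_Supplier sourcing=26) = 26; EF_QA = 26+6 = 32
ES_Packaging design = max(EF_Prototype build=25, EF_Supplier sourcing=26) = 26; EF_Packaging design = 26+4 = 30
ES_Regulatory filing = max(EF_Prototype build=25, EF_Tooling=21) = 25; EF_Regulatory filing = 25+14 = 39
ES_Marketing collateral = max(EF_User testing=24, EF_Pilot run=40, EF_QA=32, EF_Packaging design=30, EF_Regulatory filing=39) = 40; EF_Marketing collateral = 40+3 = 43
Expected project duration μ = 43 days. Critical path: Concept design → Supplier sourcing → Pilot run → Marketing collateral.

Variance along critical path = 1.000 + 4.000 + 4.000 + 0.444 = 9.444; σ = 3.073 days.
D = μ + z·σ = 43 + 1.645·3.073 = 48.1 days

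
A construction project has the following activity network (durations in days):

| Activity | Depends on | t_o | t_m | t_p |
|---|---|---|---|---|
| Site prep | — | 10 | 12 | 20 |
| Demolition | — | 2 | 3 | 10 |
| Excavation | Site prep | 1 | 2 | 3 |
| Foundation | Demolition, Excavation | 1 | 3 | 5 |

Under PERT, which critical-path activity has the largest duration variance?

Site prep

te_Site prep = (10 + 4·12 + 20)/6 = 78/6 = 13; σ²_Site prep = ((20−10)/6)² = 2.778
te_Demolition = (2 + 4·3 + 10)/6 = 24/6 = 4; σ²_Demolition = ((10−2)/6)² = 1.778
te_Excavation = (1 + 4·2 + 3)/6 = 12/6 = 2; σ²_Excavation = ((3−1)/6)² = 0.111
te_Foundation = (1 + 4·3 + 5)/6 = 18/6 = 3; σ²_Foundation = ((5−1)/6)² = 0.444

Forward pass:
ES_Site prep = 0; EF_Site prep = 13
ES_Demolition = 0; EF_Demolition = 4
ES_Excavation = 13; EF_Excavation = 13+2 = 15
ES_Foundation = max(EF_Demolition=4, EF_Excavation=15) = 15; EF_Foundation = 15+3 = 18
Expected project duration μ = 18 days. Critical path: Site prep → Excavation → Foundation.

Variances on critical path: σ²_Site prep=2.778, σ²_Excavation=0.111, σ²_Foundation=0.444.
Largest is σ²_Site prep = 2.778.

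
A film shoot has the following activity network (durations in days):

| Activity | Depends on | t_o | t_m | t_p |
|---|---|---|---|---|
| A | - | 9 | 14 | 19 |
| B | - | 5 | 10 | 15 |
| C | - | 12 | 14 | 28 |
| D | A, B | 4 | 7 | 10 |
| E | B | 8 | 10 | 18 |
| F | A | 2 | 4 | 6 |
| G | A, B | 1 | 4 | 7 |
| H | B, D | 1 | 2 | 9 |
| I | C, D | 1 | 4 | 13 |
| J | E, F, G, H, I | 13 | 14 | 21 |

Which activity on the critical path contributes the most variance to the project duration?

I

te_A = (9 + 4·14 + 19)/6 = 84/6 = 14; σ²_A = ((19−9)/6)² = 2.778
te_B = (5 + 4·10 + 15)/6 = 60/6 = 10; σ²_B = ((15−5)/6)² = 2.778
te_C = (12 + 4·14 + 28)/6 = 96/6 = 16; σ²_C = ((28−12)/6)² = 7.111
te_D = (4 + 4·7 + 10)/6 = 42/6 = 7; σ²_D = ((10−4)/6)² = 1.000
te_E = (8 + 4·10 + 18)/6 = 66/6 = 11; σ²_E = ((18−8)/6)² = 2.778
te_F = (2 + 4·4 + 6)/6 = 24/6 = 4; σ²_F = ((6−2)/6)² = 0.444
te_G = (1 + 4·4 + 7)/6 = 24/6 = 4; σ²_G = ((7−1)/6)² = 1.000
te_H = (1 + 4·2 + 9)/6 = 18/6 = 3; σ²_H = ((9−1)/6)² = 1.778
te_I = (1 + 4·4 + 13)/6 = 30/6 = 5; σ²_I = ((13−1)/6)² = 4.000
te_J = (13 + 4·14 + 21)/6 = 90/6 = 15; σ²_J = ((21−13)/6)² = 1.778

Forward pass:
ES_A = 0; EF_A = 14
ES_B = 0; EF_B = 10
ES_C = 0; EF_C = 16
ES_D = max(EF_A=14, EF_B=10) = 14; EF_D = 14+7 = 21
ES_E = 10; EF_E = 10+11 = 21
ES_F = 14; EF_F = 14+4 = 18
ES_G = max(EF_A=14, EF_B=10) = 14; EF_G = 14+4 = 18
ES_H = max(EF_B=10, EF_D=21) = 21; EF_H = 21+3 = 24
ES_I = max(EF_C=16, EF_D=21) = 21; EF_I = 21+5 = 26
ES_J = max(EF_E=21, EF_F=18, EF_G=18, EF_H=24, EF_I=26) = 26; EF_J = 26+15 = 41
Expected project duration μ = 41 days. Critical path: A → D → I → J.

Variances on critical path: σ²_A=2.778, σ²_D=1.000, σ²_I=4.000, σ²_J=1.778.
Largest is σ²_I = 4.000.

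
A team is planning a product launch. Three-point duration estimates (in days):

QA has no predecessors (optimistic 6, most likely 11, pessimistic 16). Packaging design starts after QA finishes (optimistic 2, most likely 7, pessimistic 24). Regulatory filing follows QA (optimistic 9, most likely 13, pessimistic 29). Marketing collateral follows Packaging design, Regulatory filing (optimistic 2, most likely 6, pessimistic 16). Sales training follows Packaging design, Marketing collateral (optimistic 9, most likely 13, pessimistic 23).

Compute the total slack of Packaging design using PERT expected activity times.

6 days

te_QA = (6 + 4·11 + 16)/6 = 66/6 = 11
te_Packaging design = (2 + 4·7 + 24)/6 = 54/6 = 9
te_Regulatory filing = (9 + 4·13 + 29)/6 = 90/6 = 15
te_Marketing collateral = (2 + 4·6 + 16)/6 = 42/6 = 7
te_Sales training = (9 + 4·13 + 23)/6 = 84/6 = 14

Forward pass:
ES_QA = 0; EF_QA = 11
ES_Packaging design = 11; EF_Packaging design = 11+9 = 20
ES_Regulatory filing = 11; EF_Regulatory filing = 11+15 = 26
ES_Marketing collateral = max(EF_Packaging design=20, EF_Regulatory filing=26) = 26; EF_Marketing collateral = 26+7 = 33
ES_Sales training = max(EF_Packaging design=20, EF_Marketing collateral=33) = 33; EF_Sales training = 33+14 = 47
Expected project duration μ = 47 days. Critical path: QA → Regulatory filing → Marketing collateral → Sales training.

Backward pass:
LF_Sales training = 47; LS_Sales training = 47−14 = 33
LF_Marketing collateral = LS_Sales training = 33; LS_Marketing collateral = 33−7 = 26
LF_Regulatory filing = LS_Marketing collateral = 26; LS_Regulatory filing = 26−15 = 11
LF_Packaging design = min(LS_Marketing collateral=26, LS_Sales training=33) = 26; LS_Packaging design = 26−9 = 17
LF_QA = min(LS_Packaging design=17, LS_Regulatory filing=11) = 11; LS_QA = 11−11 = 0
Slack_Packaging design = LS_Packaging design − ES_Packaging design = 17 − 11 = 6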